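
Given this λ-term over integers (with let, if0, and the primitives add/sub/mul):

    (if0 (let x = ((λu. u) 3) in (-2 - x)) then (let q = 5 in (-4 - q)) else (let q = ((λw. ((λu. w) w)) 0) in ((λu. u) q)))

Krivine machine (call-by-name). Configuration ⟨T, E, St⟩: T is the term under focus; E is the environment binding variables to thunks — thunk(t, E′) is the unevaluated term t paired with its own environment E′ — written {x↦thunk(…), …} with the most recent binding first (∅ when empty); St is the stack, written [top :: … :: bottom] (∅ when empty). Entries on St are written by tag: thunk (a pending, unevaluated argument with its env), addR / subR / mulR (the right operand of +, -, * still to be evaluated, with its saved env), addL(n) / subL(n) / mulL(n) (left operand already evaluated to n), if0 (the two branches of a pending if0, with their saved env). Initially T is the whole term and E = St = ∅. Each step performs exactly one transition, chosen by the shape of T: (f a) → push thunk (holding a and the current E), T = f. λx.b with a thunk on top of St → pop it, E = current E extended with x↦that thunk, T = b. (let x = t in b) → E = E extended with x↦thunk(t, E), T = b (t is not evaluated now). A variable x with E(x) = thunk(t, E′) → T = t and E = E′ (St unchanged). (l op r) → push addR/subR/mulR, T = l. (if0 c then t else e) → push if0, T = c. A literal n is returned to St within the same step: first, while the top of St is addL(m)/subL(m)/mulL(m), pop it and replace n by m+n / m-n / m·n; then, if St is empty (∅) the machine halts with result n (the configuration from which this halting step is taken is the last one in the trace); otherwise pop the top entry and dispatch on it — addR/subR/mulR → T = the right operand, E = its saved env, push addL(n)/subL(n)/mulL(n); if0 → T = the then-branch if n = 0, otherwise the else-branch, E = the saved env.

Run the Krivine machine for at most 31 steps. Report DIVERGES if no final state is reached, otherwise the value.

Answer: 0

Derivation:
0. <T=(if0 (let x = ((λu. u) 3) in (-2 - x)) then (let q = 5 in (-4 - q)) else (let q = ((λw. ((λu. w) w)) 0) in ((λu. u) q))), E=∅, St=∅>
1. <T=(let x = ((λu. u) 3) in (-2 - x)), E=∅, St=[if0]>
2. <T=(-2 - x), E={x↦thunk(((λu. u) 3), ∅)}, St=[if0]>
3. <T=-2, E={x↦thunk(((λu. u) 3), ∅)}, St=[subR :: if0]>
4. <T=x, E={x↦thunk(((λu. u) 3), ∅)}, St=[subL(-2) :: if0]>
5. <T=((λu. u) 3), E=∅, St=[subL(-2) :: if0]>
6. <T=(λu. u), E=∅, St=[thunk :: subL(-2) :: if0]>
7. <T=u, E={u↦thunk(3, ∅)}, St=[subL(-2) :: if0]>
8. <T=3, E=∅, St=[subL(-2) :: if0]>
9. <T=(let q = ((λw. ((λu. w) w)) 0) in ((λu. u) q)), E=∅, St=∅>
10. <T=((λu. u) q), E={q↦thunk(((λw. ((λu. w) w)) 0), ∅)}, St=∅>
11. <T=(λu. u), E={q↦thunk(((λw. ((λu. w) w)) 0), ∅)}, St=[thunk]>
12. <T=u, E={u↦thunk(q, {q↦thunk(((λw. ((λu. w) w)) 0), ∅)}), q↦thunk(((λw. ((λu. w) w)) 0), ∅)}, St=∅>
13. <T=q, E={q↦thunk(((λw. ((λu. w) w)) 0), ∅)}, St=∅>
14. <T=((λw. ((λu. w) w)) 0), E=∅, St=∅>
15. <T=(λw. ((λu. w) w)), E=∅, St=[thunk]>
16. <T=((λu. w) w), E={w↦thunk(0, ∅)}, St=∅>
17. <T=(λu. w), E={w↦thunk(0, ∅)}, St=[thunk]>
18. <T=w, E={u↦thunk(w, {w↦thunk(0, ∅)}), w↦thunk(0, ∅)}, St=∅>
19. <T=0, E=∅, St=∅>
→ final value 0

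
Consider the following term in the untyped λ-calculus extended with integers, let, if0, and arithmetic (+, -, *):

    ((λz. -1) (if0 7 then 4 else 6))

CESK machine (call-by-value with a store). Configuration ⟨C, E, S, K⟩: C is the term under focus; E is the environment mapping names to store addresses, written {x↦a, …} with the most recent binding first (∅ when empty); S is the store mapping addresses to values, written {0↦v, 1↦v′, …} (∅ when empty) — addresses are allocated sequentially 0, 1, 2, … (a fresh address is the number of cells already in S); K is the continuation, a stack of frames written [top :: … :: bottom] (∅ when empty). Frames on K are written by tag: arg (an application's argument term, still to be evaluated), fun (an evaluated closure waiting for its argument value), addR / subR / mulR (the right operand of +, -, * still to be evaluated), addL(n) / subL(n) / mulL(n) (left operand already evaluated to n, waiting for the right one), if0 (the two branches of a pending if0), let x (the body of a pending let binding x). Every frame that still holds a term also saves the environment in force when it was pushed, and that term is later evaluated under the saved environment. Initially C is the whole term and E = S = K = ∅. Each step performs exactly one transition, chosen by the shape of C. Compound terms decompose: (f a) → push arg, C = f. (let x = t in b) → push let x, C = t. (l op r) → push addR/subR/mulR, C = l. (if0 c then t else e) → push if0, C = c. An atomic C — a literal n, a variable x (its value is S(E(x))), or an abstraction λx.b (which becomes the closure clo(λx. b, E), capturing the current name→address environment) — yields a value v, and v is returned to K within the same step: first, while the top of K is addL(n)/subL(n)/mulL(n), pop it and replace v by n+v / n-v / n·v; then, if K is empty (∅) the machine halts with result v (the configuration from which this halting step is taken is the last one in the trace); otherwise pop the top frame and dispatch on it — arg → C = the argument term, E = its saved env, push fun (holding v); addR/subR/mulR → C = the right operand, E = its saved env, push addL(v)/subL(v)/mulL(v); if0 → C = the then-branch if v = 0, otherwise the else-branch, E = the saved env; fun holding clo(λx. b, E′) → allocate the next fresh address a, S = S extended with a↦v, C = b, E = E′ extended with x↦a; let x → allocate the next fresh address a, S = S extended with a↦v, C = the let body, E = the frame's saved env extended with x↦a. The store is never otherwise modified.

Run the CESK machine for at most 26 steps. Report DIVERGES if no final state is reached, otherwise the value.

Answer: -1

Execution trace:
[0] [C=((λz. -1) (if0 7 then 4 else 6)) | E=∅ | S=∅ | K=∅]
[1] [C=(λz. -1) | E=∅ | S=∅ | K=[arg]]
[2] [C=(if0 7 then 4 else 6) | E=∅ | S=∅ | K=[fun]]
[3] [C=7 | E=∅ | S=∅ | K=[if0 :: fun]]
[4] [C=6 | E=∅ | S=∅ | K=[fun]]
[5] [C=-1 | E={z↦0} | S={0↦6} | K=∅]
→ final value -1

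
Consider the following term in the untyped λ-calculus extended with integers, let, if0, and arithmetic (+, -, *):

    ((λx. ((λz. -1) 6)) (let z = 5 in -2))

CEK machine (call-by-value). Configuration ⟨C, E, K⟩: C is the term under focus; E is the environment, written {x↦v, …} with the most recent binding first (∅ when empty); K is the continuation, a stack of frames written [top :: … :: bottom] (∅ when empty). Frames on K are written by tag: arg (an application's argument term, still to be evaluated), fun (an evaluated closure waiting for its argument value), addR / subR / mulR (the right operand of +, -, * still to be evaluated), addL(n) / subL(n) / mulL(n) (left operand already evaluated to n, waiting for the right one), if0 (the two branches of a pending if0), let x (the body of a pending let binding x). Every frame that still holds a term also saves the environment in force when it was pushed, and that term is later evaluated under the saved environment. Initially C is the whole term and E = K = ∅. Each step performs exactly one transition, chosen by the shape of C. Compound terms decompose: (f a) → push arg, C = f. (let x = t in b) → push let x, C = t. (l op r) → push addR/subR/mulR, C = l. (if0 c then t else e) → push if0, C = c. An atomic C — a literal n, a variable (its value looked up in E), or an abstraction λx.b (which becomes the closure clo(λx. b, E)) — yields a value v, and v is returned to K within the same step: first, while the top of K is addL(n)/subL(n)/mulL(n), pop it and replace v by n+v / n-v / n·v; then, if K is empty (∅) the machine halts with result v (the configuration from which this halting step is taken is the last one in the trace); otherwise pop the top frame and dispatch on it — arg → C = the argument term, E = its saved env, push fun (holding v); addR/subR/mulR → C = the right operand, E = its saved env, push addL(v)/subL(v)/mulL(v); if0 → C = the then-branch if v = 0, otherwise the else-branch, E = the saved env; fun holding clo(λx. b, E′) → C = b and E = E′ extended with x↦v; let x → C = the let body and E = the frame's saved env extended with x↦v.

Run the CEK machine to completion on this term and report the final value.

step 0: [C=((λx. ((λz. -1) 6)) (let z = 5 in -2)) | E=∅ | K=∅]
step 1: [C=(λx. ((λz. -1) 6)) | E=∅ | K=[arg]]
step 2: [C=(let z = 5 in -2) | E=∅ | K=[fun]]
step 3: [C=5 | E=∅ | K=[let z :: fun]]
step 4: [C=-2 | E={z↦5} | K=[fun]]
step 5: [C=((λz. -1) 6) | E={x↦-2} | K=∅]
step 6: [C=(λz. -1) | E={x↦-2} | K=[arg]]
step 7: [C=6 | E={x↦-2} | K=[fun]]
step 8: [C=-1 | E={z↦6, x↦-2} | K=∅]
→ final value -1

Answer: -1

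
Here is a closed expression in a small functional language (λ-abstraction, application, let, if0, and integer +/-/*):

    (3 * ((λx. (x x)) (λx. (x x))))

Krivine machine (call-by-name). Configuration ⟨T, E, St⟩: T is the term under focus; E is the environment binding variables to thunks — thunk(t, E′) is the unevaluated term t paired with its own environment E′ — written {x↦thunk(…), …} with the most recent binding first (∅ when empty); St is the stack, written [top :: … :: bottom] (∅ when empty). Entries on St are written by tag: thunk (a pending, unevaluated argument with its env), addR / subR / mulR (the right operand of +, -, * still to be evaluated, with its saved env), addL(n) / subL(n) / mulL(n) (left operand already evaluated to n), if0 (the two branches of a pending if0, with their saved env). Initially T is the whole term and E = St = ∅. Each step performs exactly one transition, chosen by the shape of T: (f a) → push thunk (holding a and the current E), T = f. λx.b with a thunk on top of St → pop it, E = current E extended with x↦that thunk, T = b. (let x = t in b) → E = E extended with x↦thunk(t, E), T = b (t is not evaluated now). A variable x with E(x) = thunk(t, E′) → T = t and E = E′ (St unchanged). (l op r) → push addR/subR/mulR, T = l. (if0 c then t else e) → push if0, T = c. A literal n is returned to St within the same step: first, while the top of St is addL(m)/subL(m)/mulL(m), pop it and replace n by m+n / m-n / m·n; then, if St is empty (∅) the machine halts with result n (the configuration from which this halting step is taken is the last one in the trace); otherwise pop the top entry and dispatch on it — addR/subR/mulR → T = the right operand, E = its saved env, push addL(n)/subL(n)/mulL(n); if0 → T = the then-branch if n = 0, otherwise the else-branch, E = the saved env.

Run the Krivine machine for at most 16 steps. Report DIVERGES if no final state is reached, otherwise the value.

Answer: DIVERGES (no final state within 16 steps)

Execution trace:
t=0: <T=(3 * ((λx. (x x)) (λx. (x x)))), E=∅, St=∅>
t=1: <T=3, E=∅, St=[mulR]>
t=2: <T=((λx. (x x)) (λx. (x x))), E=∅, St=[mulL(3)]>
t=3: <T=(λx. (x x)), E=∅, St=[thunk :: mulL(3)]>
t=4: <T=(x x), E={x↦thunk((λx. (x x)), ∅)}, St=[mulL(3)]>
t=5: <T=x, E={x↦thunk((λx. (x x)), ∅)}, St=[thunk :: mulL(3)]>
t=6: <T=(λx. (x x)), E=∅, St=[thunk :: mulL(3)]>
t=7: <T=(x x), E={x↦thunk(x, {x↦thunk((λx. (x x)), ∅)})}, St=[mulL(3)]>
t=8: <T=x, E={x↦thunk(x, {x↦thunk((λx. (x x)), ∅)})}, St=[thunk :: mulL(3)]>
t=9: <T=x, E={x↦thunk((λx. (x x)), ∅)}, St=[thunk :: mulL(3)]>
t=10: <T=(λx. (x x)), E=∅, St=[thunk :: mulL(3)]>
t=11: <T=(x x), E={x↦thunk(x, {x↦thunk(x, {x↦thunk((λx. (x x)), ∅)})})}, St=[mulL(3)]>
t=12: <T=x, E={x↦thunk(x, {x↦thunk(x, {x↦thunk((λx. (x x)), ∅)})})}, St=[thunk :: mulL(3)]>
t=13: <T=x, E={x↦thunk(x, {x↦thunk((λx. (x x)), ∅)})}, St=[thunk :: mulL(3)]>
t=14: <T=x, E={x↦thunk((λx. (x x)), ∅)}, St=[thunk :: mulL(3)]>
t=15: <T=(λx. (x x)), E=∅, St=[thunk :: mulL(3)]>
t=16: <T=(x x), E={x↦thunk(x, {x↦thunk(x, {x↦thunk(x, {x↦thunk((λx. (x x)), ∅)})})})}, St=[mulL(3)]>
→ 16 transitions taken and the configuration is still not final: no result within 16 steps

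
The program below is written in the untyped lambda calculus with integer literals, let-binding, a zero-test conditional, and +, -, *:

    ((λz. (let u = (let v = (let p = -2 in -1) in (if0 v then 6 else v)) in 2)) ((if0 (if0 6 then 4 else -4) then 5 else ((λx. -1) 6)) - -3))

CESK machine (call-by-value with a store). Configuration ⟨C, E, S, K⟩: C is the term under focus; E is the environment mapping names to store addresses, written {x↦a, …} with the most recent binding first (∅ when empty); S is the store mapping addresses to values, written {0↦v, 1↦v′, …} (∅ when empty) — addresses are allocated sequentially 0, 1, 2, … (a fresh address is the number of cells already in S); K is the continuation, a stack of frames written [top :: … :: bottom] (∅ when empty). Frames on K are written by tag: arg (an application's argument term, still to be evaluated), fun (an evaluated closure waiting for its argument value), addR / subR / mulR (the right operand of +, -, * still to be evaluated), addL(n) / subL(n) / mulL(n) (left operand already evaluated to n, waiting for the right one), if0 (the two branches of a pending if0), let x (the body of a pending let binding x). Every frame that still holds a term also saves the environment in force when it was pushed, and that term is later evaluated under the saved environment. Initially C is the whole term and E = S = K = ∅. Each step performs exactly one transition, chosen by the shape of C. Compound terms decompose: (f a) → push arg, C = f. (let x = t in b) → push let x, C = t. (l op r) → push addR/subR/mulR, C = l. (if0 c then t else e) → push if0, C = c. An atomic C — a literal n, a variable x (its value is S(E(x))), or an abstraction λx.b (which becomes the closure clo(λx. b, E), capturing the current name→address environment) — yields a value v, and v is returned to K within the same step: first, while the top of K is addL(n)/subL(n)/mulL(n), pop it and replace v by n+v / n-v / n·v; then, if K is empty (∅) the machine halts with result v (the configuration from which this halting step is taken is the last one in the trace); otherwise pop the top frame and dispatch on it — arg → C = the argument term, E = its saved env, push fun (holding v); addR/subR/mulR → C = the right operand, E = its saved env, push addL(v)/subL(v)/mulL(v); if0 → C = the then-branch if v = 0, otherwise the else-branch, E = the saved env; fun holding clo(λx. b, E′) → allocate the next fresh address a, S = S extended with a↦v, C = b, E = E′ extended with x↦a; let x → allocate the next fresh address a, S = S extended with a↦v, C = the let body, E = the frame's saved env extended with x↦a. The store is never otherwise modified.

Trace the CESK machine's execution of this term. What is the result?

0. ⟨C=((λz. (let u = (let v = (let p = -2 in -1) in (if0 v then 6 else v)) in 2)) ((if0 (if0 6 then 4 else -4) then 5 else ((λx. -1) 6)) - -3)); E=∅; S=∅; K=∅⟩
1. ⟨C=(λz. (let u = (let v = (let p = -2 in -1) in (if0 v then 6 else v)) in 2)); E=∅; S=∅; K=[arg]⟩
2. ⟨C=((if0 (if0 6 then 4 else -4) then 5 else ((λx. -1) 6)) - -3); E=∅; S=∅; K=[fun]⟩
3. ⟨C=(if0 (if0 6 then 4 else -4) then 5 else ((λx. -1) 6)); E=∅; S=∅; K=[subR :: fun]⟩
4. ⟨C=(if0 6 then 4 else -4); E=∅; S=∅; K=[if0 :: subR :: fun]⟩
5. ⟨C=6; E=∅; S=∅; K=[if0 :: if0 :: subR :: fun]⟩
6. ⟨C=-4; E=∅; S=∅; K=[if0 :: subR :: fun]⟩
7. ⟨C=((λx. -1) 6); E=∅; S=∅; K=[subR :: fun]⟩
8. ⟨C=(λx. -1); E=∅; S=∅; K=[arg :: subR :: fun]⟩
9. ⟨C=6; E=∅; S=∅; K=[fun :: subR :: fun]⟩
10. ⟨C=-1; E={x↦0}; S={0↦6}; K=[subR :: fun]⟩
11. ⟨C=-3; E=∅; S={0↦6}; K=[subL(-1) :: fun]⟩
12. ⟨C=(let u = (let v = (let p = -2 in -1) in (if0 v then 6 else v)) in 2); E={z↦1}; S={0↦6, 1↦2}; K=∅⟩
13. ⟨C=(let v = (let p = -2 in -1) in (if0 v then 6 else v)); E={z↦1}; S={0↦6, 1↦2}; K=[let u]⟩
14. ⟨C=(let p = -2 in -1); E={z↦1}; S={0↦6, 1↦2}; K=[let v :: let u]⟩
15. ⟨C=-2; E={z↦1}; S={0↦6, 1↦2}; K=[let p :: let v :: let u]⟩
16. ⟨C=-1; E={p↦2, z↦1}; S={0↦6, 1↦2, 2↦-2}; K=[let v :: let u]⟩
17. ⟨C=(if0 v then 6 else v); E={v↦3, z↦1}; S={0↦6, 1↦2, 2↦-2, 3↦-1}; K=[let u]⟩
18. ⟨C=v; E={v↦3, z↦1}; S={0↦6, 1↦2, 2↦-2, 3↦-1}; K=[if0 :: let u]⟩
19. ⟨C=v; E={v↦3, z↦1}; S={0↦6, 1↦2, 2↦-2, 3↦-1}; K=[let u]⟩
20. ⟨C=2; E={u↦4, z↦1}; S={0↦6, 1↦2, 2↦-2, 3↦-1, 4↦-1}; K=∅⟩
→ final value 2

Answer: 2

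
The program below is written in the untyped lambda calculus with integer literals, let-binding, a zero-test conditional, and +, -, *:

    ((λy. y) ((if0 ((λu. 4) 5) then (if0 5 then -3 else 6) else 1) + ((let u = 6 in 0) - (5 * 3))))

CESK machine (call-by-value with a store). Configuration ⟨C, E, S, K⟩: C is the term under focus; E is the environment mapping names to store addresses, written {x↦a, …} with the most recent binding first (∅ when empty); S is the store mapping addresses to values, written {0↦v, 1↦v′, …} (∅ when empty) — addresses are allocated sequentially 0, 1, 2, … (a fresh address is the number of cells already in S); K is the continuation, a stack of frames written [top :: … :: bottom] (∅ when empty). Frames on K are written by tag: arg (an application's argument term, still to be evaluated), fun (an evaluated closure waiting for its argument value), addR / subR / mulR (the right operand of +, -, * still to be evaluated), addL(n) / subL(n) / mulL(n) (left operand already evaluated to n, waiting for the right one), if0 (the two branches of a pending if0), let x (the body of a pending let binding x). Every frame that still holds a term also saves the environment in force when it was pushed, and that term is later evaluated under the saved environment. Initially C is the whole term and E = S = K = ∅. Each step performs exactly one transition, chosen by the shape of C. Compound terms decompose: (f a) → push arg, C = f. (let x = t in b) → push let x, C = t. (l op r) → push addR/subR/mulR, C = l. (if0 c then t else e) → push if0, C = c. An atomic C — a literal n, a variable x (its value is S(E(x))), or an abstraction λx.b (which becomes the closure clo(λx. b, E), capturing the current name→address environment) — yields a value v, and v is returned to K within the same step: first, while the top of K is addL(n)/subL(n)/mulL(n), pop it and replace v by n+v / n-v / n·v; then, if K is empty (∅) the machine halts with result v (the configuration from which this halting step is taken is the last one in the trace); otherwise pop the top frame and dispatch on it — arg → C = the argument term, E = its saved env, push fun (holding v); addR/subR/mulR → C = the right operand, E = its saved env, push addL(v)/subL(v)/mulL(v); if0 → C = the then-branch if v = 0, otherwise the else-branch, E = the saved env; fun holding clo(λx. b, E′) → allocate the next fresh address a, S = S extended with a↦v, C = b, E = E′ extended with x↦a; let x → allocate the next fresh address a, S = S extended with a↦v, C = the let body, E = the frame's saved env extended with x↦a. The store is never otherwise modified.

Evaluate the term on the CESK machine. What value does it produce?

Answer: -14

Derivation:
[0] ⟨C=((λy. y) ((if0 ((λu. 4) 5) then (if0 5 then -3 else 6) else 1) + ((let u = 6 in 0) - (5 * 3)))); E=∅; S=∅; K=∅⟩
[1] ⟨C=(λy. y); E=∅; S=∅; K=[arg]⟩
[2] ⟨C=((if0 ((λu. 4) 5) then (if0 5 then -3 else 6) else 1) + ((let u = 6 in 0) - (5 * 3))); E=∅; S=∅; K=[fun]⟩
[3] ⟨C=(if0 ((λu. 4) 5) then (if0 5 then -3 else 6) else 1); E=∅; S=∅; K=[addR :: fun]⟩
[4] ⟨C=((λu. 4) 5); E=∅; S=∅; K=[if0 :: addR :: fun]⟩
[5] ⟨C=(λu. 4); E=∅; S=∅; K=[arg :: if0 :: addR :: fun]⟩
[6] ⟨C=5; E=∅; S=∅; K=[fun :: if0 :: addR :: fun]⟩
[7] ⟨C=4; E={u↦0}; S={0↦5}; K=[if0 :: addR :: fun]⟩
[8] ⟨C=1; E=∅; S={0↦5}; K=[addR :: fun]⟩
[9] ⟨C=((let u = 6 in 0) - (5 * 3)); E=∅; S={0↦5}; K=[addL(1) :: fun]⟩
[10] ⟨C=(let u = 6 in 0); E=∅; S={0↦5}; K=[subR :: addL(1) :: fun]⟩
[11] ⟨C=6; E=∅; S={0↦5}; K=[let u :: subR :: addL(1) :: fun]⟩
[12] ⟨C=0; E={u↦1}; S={0↦5, 1↦6}; K=[subR :: addL(1) :: fun]⟩
[13] ⟨C=(5 * 3); E=∅; S={0↦5, 1↦6}; K=[subL(0) :: addL(1) :: fun]⟩
[14] ⟨C=5; E=∅; S={0↦5, 1↦6}; K=[mulR :: subL(0) :: addL(1) :: fun]⟩
[15] ⟨C=3; E=∅; S={0↦5, 1↦6}; K=[mulL(5) :: subL(0) :: addL(1) :: fun]⟩
[16] ⟨C=y; E={y↦2}; S={0↦5, 1↦6, 2↦-14}; K=∅⟩
→ final value -14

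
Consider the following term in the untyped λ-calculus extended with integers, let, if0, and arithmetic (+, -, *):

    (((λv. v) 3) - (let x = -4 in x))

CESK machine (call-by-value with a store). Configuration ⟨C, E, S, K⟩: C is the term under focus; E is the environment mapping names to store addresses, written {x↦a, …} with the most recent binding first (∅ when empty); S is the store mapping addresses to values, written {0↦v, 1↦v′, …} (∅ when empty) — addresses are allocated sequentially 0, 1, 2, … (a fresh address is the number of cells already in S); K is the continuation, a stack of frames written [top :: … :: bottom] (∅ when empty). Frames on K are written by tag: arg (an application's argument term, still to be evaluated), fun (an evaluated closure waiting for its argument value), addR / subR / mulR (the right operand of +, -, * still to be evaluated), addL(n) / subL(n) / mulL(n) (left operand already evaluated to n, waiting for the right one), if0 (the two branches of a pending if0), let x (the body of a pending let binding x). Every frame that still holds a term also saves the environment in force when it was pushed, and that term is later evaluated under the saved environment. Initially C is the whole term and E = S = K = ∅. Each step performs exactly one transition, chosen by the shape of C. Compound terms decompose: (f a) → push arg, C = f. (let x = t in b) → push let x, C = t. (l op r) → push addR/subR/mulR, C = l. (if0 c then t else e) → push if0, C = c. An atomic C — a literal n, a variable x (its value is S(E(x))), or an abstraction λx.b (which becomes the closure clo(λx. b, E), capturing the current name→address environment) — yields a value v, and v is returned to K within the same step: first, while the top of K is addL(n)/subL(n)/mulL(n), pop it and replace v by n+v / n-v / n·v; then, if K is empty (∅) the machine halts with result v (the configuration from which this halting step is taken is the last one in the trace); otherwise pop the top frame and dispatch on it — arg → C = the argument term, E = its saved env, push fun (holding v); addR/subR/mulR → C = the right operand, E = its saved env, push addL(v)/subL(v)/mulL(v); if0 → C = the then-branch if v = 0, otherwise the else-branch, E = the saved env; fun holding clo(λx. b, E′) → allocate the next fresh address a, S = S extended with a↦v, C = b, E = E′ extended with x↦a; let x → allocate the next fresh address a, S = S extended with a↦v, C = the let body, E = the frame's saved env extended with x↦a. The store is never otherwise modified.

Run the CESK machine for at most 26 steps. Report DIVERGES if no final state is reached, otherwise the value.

t=0: ⟨C=(((λv. v) 3) - (let x = -4 in x)); E=∅; S=∅; K=∅⟩
t=1: ⟨C=((λv. v) 3); E=∅; S=∅; K=[subR]⟩
t=2: ⟨C=(λv. v); E=∅; S=∅; K=[arg :: subR]⟩
t=3: ⟨C=3; E=∅; S=∅; K=[fun :: subR]⟩
t=4: ⟨C=v; E={v↦0}; S={0↦3}; K=[subR]⟩
t=5: ⟨C=(let x = -4 in x); E=∅; S={0↦3}; K=[subL(3)]⟩
t=6: ⟨C=-4; E=∅; S={0↦3}; K=[let x :: subL(3)]⟩
t=7: ⟨C=x; E={x↦1}; S={0↦3, 1↦-4}; K=[subL(3)]⟩
→ final value 7

Answer: 7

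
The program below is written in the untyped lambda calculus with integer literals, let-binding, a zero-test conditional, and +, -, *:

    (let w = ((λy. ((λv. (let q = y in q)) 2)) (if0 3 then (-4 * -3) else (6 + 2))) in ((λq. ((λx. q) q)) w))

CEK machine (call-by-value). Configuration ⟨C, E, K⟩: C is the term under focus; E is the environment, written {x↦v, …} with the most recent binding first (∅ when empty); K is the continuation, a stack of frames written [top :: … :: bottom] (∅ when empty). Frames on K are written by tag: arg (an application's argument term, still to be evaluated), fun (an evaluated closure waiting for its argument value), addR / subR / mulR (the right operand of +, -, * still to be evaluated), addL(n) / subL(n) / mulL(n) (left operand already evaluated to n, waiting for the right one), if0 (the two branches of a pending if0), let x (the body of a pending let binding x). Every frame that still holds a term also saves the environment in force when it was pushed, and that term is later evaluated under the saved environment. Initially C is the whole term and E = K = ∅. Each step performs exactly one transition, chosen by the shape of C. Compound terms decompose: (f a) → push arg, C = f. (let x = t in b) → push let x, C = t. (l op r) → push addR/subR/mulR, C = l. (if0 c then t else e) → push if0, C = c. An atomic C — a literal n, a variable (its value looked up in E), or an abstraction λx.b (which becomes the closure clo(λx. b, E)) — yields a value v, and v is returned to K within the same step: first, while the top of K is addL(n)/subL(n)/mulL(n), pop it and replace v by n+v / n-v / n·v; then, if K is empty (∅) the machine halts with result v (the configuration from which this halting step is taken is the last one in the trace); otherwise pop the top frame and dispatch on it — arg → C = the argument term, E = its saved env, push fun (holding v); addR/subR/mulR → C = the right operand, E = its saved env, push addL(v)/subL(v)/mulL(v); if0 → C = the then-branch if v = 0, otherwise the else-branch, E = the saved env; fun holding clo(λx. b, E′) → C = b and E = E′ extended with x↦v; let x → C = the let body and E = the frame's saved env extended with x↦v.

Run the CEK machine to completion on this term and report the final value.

0. [C=(let w = ((λy. ((λv. (let q = y in q)) 2)) (if0 3 then (-4 * -3) else (6 + 2))) in ((λq. ((λx. q) q)) w)) | E=∅ | K=∅]
1. [C=((λy. ((λv. (let q = y in q)) 2)) (if0 3 then (-4 * -3) else (6 + 2))) | E=∅ | K=[let w]]
2. [C=(λy. ((λv. (let q = y in q)) 2)) | E=∅ | K=[arg :: let w]]
3. [C=(if0 3 then (-4 * -3) else (6 + 2)) | E=∅ | K=[fun :: let w]]
4. [C=3 | E=∅ | K=[if0 :: fun :: let w]]
5. [C=(6 + 2) | E=∅ | K=[fun :: let w]]
6. [C=6 | E=∅ | K=[addR :: fun :: let w]]
7. [C=2 | E=∅ | K=[addL(6) :: fun :: let w]]
8. [C=((λv. (let q = y in q)) 2) | E={y↦8} | K=[let w]]
9. [C=(λv. (let q = y in q)) | E={y↦8} | K=[arg :: let w]]
10. [C=2 | E={y↦8} | K=[fun :: let w]]
11. [C=(let q = y in q) | E={v↦2, y↦8} | K=[let w]]
12. [C=y | E={v↦2, y↦8} | K=[let q :: let w]]
13. [C=q | E={q↦8, v↦2, y↦8} | K=[let w]]
14. [C=((λq. ((λx. q) q)) w) | E={w↦8} | K=∅]
15. [C=(λq. ((λx. q) q)) | E={w↦8} | K=[arg]]
16. [C=w | E={w↦8} | K=[fun]]
17. [C=((λx. q) q) | E={q↦8, w↦8} | K=∅]
18. [C=(λx. q) | E={q↦8, w↦8} | K=[arg]]
19. [C=q | E={q↦8, w↦8} | K=[fun]]
20. [C=q | E={x↦8, q↦8, w↦8} | K=∅]
→ final value 8

Answer: 8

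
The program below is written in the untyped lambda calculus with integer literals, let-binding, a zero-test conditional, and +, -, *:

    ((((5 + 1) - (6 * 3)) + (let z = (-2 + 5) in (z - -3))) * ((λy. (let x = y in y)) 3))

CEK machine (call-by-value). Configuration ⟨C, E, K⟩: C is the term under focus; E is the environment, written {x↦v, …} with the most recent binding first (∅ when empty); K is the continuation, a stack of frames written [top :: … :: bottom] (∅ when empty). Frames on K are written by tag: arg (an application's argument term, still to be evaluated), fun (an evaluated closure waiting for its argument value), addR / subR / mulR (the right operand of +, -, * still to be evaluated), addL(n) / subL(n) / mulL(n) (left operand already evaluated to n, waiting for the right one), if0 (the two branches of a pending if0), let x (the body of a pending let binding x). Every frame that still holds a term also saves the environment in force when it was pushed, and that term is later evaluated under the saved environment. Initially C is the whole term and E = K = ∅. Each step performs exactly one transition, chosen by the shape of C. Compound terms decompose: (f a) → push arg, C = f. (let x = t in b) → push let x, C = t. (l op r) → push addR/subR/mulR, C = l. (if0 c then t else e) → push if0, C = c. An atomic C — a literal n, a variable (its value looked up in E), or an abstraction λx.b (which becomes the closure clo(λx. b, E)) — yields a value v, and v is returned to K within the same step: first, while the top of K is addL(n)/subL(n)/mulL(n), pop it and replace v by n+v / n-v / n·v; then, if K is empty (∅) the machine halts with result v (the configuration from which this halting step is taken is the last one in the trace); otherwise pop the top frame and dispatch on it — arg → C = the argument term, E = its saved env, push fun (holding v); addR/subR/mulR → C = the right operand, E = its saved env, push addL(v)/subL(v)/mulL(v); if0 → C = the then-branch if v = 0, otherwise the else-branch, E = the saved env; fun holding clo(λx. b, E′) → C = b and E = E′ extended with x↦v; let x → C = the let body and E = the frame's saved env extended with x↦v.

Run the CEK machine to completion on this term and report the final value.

Answer: -18

Execution trace:
step 0: [C=((((5 + 1) - (6 * 3)) + (let z = (-2 + 5) in (z - -3))) * ((λy. (let x = y in y)) 3)) | E=∅ | K=∅]
step 1: [C=(((5 + 1) - (6 * 3)) + (let z = (-2 + 5) in (z - -3))) | E=∅ | K=[mulR]]
step 2: [C=((5 + 1) - (6 * 3)) | E=∅ | K=[addR :: mulR]]
step 3: [C=(5 + 1) | E=∅ | K=[subR :: addR :: mulR]]
step 4: [C=5 | E=∅ | K=[addR :: subR :: addR :: mulR]]
step 5: [C=1 | E=∅ | K=[addL(5) :: subR :: addR :: mulR]]
step 6: [C=(6 * 3) | E=∅ | K=[subL(6) :: addR :: mulR]]
step 7: [C=6 | E=∅ | K=[mulR :: subL(6) :: addR :: mulR]]
step 8: [C=3 | E=∅ | K=[mulL(6) :: subL(6) :: addR :: mulR]]
step 9: [C=(let z = (-2 + 5) in (z - -3)) | E=∅ | K=[addL(-12) :: mulR]]
step 10: [C=(-2 + 5) | E=∅ | K=[let z :: addL(-12) :: mulR]]
step 11: [C=-2 | E=∅ | K=[addR :: let z :: addL(-12) :: mulR]]
step 12: [C=5 | E=∅ | K=[addL(-2) :: let z :: addL(-12) :: mulR]]
step 13: [C=(z - -3) | E={z↦3} | K=[addL(-12) :: mulR]]
step 14: [C=z | E={z↦3} | K=[subR :: addL(-12) :: mulR]]
step 15: [C=-3 | E={z↦3} | K=[subL(3) :: addL(-12) :: mulR]]
step 16: [C=((λy. (let x = y in y)) 3) | E=∅ | K=[mulL(-6)]]
step 17: [C=(λy. (let x = y in y)) | E=∅ | K=[arg :: mulL(-6)]]
step 18: [C=3 | E=∅ | K=[fun :: mulL(-6)]]
step 19: [C=(let x = y in y) | E={y↦3} | K=[mulL(-6)]]
step 20: [C=y | E={y↦3} | K=[let x :: mulL(-6)]]
step 21: [C=y | E={x↦3, y↦3} | K=[mulL(-6)]]
→ final value -18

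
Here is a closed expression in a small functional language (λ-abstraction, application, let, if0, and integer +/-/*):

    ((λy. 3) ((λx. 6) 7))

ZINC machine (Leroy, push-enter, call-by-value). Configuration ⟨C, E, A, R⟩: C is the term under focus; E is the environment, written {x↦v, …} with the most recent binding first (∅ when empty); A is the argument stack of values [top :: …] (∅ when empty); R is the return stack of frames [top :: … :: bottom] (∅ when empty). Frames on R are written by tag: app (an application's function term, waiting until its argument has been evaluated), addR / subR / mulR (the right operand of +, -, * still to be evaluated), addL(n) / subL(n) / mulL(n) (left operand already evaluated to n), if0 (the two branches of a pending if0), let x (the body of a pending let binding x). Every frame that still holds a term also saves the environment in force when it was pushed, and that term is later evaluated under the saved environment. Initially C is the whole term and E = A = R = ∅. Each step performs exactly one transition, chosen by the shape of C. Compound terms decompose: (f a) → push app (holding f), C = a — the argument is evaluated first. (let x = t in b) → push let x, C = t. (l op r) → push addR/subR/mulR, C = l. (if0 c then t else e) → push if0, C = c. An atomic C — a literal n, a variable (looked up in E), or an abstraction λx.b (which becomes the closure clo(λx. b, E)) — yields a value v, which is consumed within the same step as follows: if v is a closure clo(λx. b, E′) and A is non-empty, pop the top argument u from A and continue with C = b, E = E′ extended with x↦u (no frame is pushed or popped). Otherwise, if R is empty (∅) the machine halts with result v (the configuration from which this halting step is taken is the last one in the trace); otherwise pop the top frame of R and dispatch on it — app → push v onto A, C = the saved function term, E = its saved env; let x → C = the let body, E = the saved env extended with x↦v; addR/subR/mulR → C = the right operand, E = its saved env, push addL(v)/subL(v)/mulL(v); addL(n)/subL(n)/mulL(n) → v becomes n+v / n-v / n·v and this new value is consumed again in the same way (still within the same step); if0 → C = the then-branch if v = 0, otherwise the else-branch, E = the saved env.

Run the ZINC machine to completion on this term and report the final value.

0. ⟨C=((λy. 3) ((λx. 6) 7)); E=∅; A=∅; R=∅⟩
1. ⟨C=((λx. 6) 7); E=∅; A=∅; R=[app]⟩
2. ⟨C=7; E=∅; A=∅; R=[app :: app]⟩
3. ⟨C=(λx. 6); E=∅; A=[7]; R=[app]⟩
4. ⟨C=6; E={x↦7}; A=∅; R=[app]⟩
5. ⟨C=(λy. 3); E=∅; A=[6]; R=∅⟩
6. ⟨C=3; E={y↦6}; A=∅; R=∅⟩
→ final value 3

Answer: 3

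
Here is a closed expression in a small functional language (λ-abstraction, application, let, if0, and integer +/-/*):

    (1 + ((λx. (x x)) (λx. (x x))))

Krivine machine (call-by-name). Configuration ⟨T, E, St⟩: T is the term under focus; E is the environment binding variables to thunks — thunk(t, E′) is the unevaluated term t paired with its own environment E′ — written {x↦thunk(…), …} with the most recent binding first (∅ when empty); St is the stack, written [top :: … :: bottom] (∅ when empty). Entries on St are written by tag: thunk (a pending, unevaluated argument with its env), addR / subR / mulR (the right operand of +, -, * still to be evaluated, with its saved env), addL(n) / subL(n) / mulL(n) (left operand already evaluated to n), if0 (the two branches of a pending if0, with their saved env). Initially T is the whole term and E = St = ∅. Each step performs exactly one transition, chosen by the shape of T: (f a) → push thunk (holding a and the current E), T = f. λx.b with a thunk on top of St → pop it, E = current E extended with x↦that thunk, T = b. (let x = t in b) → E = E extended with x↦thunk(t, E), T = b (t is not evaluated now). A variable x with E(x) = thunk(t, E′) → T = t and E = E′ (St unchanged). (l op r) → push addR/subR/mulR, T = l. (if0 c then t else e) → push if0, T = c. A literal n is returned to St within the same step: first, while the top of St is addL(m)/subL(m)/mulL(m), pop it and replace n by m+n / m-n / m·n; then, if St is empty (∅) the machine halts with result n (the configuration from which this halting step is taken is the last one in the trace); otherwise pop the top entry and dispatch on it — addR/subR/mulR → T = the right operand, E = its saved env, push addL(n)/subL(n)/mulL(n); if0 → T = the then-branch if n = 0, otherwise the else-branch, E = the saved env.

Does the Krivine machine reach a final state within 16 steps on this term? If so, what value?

t=0: ⟨T=(1 + ((λx. (x x)) (λx. (x x)))); E=∅; St=∅⟩
t=1: ⟨T=1; E=∅; St=[addR]⟩
t=2: ⟨T=((λx. (x x)) (λx. (x x))); E=∅; St=[addL(1)]⟩
t=3: ⟨T=(λx. (x x)); E=∅; St=[thunk :: addL(1)]⟩
t=4: ⟨T=(x x); E={x↦thunk((λx. (x x)), ∅)}; St=[addL(1)]⟩
t=5: ⟨T=x; E={x↦thunk((λx. (x x)), ∅)}; St=[thunk :: addL(1)]⟩
t=6: ⟨T=(λx. (x x)); E=∅; St=[thunk :: addL(1)]⟩
t=7: ⟨T=(x x); E={x↦thunk(x, {x↦thunk((λx. (x x)), ∅)})}; St=[addL(1)]⟩
t=8: ⟨T=x; E={x↦thunk(x, {x↦thunk((λx. (x x)), ∅)})}; St=[thunk :: addL(1)]⟩
t=9: ⟨T=x; E={x↦thunk((λx. (x x)), ∅)}; St=[thunk :: addL(1)]⟩
t=10: ⟨T=(λx. (x x)); E=∅; St=[thunk :: addL(1)]⟩
t=11: ⟨T=(x x); E={x↦thunk(x, {x↦thunk(x, {x↦thunk((λx. (x x)), ∅)})})}; St=[addL(1)]⟩
t=12: ⟨T=x; E={x↦thunk(x, {x↦thunk(x, {x↦thunk((λx. (x x)), ∅)})})}; St=[thunk :: addL(1)]⟩
t=13: ⟨T=x; E={x↦thunk(x, {x↦thunk((λx. (x x)), ∅)})}; St=[thunk :: addL(1)]⟩
t=14: ⟨T=x; E={x↦thunk((λx. (x x)), ∅)}; St=[thunk :: addL(1)]⟩
t=15: ⟨T=(λx. (x x)); E=∅; St=[thunk :: addL(1)]⟩
t=16: ⟨T=(x x); E={x↦thunk(x, {x↦thunk(x, {x↦thunk(x, {x↦thunk((λx. (x x)), ∅)})})})}; St=[addL(1)]⟩
→ 16 transitions taken and the configuration is still not final: no result within 16 steps

Answer: DIVERGES (no final state within 16 steps)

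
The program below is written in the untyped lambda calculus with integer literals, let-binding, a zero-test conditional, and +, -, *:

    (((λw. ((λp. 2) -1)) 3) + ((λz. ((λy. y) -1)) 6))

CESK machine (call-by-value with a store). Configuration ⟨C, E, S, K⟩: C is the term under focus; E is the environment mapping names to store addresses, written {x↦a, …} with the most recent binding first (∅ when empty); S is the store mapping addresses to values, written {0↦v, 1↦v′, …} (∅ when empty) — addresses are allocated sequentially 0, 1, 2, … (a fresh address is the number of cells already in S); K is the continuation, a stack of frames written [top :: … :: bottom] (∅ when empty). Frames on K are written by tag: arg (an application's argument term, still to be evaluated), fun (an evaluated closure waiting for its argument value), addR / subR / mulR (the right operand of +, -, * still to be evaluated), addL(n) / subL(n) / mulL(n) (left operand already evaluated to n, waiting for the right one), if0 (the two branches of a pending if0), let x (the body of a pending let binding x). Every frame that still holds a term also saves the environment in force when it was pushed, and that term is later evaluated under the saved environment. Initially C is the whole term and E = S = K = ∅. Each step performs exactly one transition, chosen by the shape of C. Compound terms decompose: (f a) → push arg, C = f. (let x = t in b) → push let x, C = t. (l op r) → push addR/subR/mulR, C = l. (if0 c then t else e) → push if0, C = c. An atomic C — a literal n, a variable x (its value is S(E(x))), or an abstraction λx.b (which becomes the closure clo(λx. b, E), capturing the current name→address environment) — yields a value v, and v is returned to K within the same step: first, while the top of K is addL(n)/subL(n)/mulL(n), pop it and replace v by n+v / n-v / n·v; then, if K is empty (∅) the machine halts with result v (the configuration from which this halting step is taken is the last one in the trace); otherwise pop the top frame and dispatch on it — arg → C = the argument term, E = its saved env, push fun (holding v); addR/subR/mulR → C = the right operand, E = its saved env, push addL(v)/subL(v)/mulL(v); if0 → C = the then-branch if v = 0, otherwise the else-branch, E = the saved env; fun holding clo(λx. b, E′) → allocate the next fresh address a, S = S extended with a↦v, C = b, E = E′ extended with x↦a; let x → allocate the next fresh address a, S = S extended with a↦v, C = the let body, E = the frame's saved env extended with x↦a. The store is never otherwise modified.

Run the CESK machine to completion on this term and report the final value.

Answer: 1

Machine steps:
[0] ⟨C=(((λw. ((λp. 2) -1)) 3) + ((λz. ((λy. y) -1)) 6)); E=∅; S=∅; K=∅⟩
[1] ⟨C=((λw. ((λp. 2) -1)) 3); E=∅; S=∅; K=[addR]⟩
[2] ⟨C=(λw. ((λp. 2) -1)); E=∅; S=∅; K=[arg :: addR]⟩
[3] ⟨C=3; E=∅; S=∅; K=[fun :: addR]⟩
[4] ⟨C=((λp. 2) -1); E={w↦0}; S={0↦3}; K=[addR]⟩
[5] ⟨C=(λp. 2); E={w↦0}; S={0↦3}; K=[arg :: addR]⟩
[6] ⟨C=-1; E={w↦0}; S={0↦3}; K=[fun :: addR]⟩
[7] ⟨C=2; E={p↦1, w↦0}; S={0↦3, 1↦-1}; K=[addR]⟩
[8] ⟨C=((λz. ((λy. y) -1)) 6); E=∅; S={0↦3, 1↦-1}; K=[addL(2)]⟩
[9] ⟨C=(λz. ((λy. y) -1)); E=∅; S={0↦3, 1↦-1}; K=[arg :: addL(2)]⟩
[10] ⟨C=6; E=∅; S={0↦3, 1↦-1}; K=[fun :: addL(2)]⟩
[11] ⟨C=((λy. y) -1); E={z↦2}; S={0↦3, 1↦-1, 2↦6}; K=[addL(2)]⟩
[12] ⟨C=(λy. y); E={z↦2}; S={0↦3, 1↦-1, 2↦6}; K=[arg :: addL(2)]⟩
[13] ⟨C=-1; E={z↦2}; S={0↦3, 1↦-1, 2↦6}; K=[fun :: addL(2)]⟩
[14] ⟨C=y; E={y↦3, z↦2}; S={0↦3, 1↦-1, 2↦6, 3↦-1}; K=[addL(2)]⟩
→ final value 1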